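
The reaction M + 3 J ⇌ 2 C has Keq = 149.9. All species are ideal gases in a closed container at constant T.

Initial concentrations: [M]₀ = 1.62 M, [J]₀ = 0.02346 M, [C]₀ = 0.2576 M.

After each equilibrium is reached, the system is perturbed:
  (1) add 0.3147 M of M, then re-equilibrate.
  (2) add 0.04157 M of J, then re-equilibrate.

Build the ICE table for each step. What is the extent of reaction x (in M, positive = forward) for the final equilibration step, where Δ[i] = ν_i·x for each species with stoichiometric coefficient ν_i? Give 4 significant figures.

Q₀ = 3172 vs Keq = 149.9 ⇒ Q>K, reverse
Step 1:
                  M         J         C
  Initial      1.62   0.02346    0.2576
  Change    0.01235   0.03706  -0.02471
  Equil       1.632   0.06052    0.2329
  solve Keq expr → x = -0.01235; check Q = 149.9
Then add 0.3147 M of M.
Step 2:
                  M         J         C
  Initial     1.947   0.06052    0.2329
  Change  -0.001035 -0.003106  0.002071
  Equil       1.946   0.05741     0.235
  solve Keq expr → x = 0.001035; check Q = 149.9
Then add 0.04157 M of J.
Step 3:
                  M         J         C
  Initial     1.946   0.09898     0.235
  Change   -0.01248  -0.03744   0.02496
  Equil       1.934   0.06154    0.2599
  solve Keq expr → x = 0.01248; check Q = 149.9

x = 0.01248 M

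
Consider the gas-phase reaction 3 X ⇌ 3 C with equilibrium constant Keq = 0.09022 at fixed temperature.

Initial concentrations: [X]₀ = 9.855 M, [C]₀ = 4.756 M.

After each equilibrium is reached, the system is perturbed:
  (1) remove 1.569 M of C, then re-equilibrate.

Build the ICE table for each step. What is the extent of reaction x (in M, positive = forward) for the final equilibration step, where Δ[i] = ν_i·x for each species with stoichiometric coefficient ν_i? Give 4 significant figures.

Q₀ = 0.1124 vs Keq = 0.09022 ⇒ Q>K, reverse
Step 1:
                   X          C
  I            9.855      4.756
  C           0.2319    -0.2319
  E            10.09      4.524
  solve Keq expr → x = -0.07732; check Q = 0.09022
Then remove 1.569 M of C.
Step 2:
                   X          C
  I            10.09      2.955
  C           -1.083      1.083
  E            9.004      4.038
  solve Keq expr → x = 0.3611; check Q = 0.09022

x = 0.3611 M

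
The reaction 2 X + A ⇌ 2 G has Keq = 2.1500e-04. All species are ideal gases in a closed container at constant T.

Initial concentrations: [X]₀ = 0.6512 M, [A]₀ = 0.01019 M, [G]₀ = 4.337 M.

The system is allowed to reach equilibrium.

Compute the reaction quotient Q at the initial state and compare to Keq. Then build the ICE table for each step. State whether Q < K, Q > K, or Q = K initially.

Q₀ = 4353 vs Keq = 2.1500e-04 ⇒ Q>K, reverse
Step 1:
                  X         A         G
  init       0.6512   0.01019     4.337
  Δ           4.233     2.116    -4.233
  eq          4.884     2.126    0.1044
  solve Keq expr → x = -2.116; check Q = 2.1500e-04

Q₀ = 4353; Q > K (proceeds reverse)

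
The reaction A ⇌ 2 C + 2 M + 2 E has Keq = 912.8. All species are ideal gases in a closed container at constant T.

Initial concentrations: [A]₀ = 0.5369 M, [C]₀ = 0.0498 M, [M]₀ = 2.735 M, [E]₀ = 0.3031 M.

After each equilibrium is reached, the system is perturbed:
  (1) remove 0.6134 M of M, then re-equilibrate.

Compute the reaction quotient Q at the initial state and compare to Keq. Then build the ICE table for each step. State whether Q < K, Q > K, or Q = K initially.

Q₀ = 0.003174 vs Keq = 912.8 ⇒ Q<K, forward
Step 1:
                  A         C         M         E
  I          0.5369    0.0498     2.735    0.3031
  C         -0.5067     1.013     1.013     1.013
  E         0.03017     1.063     3.748     1.317
  solve Keq expr → x = 0.5067; check Q = 912.8
Then remove 0.6134 M of M.
Step 2:
                  A         C         M         E
  I         0.03017     1.063     3.135     1.317
  C       -0.007716   0.01543   0.01543   0.01543
  E         0.02245     1.079     3.151     1.332
  solve Keq expr → x = 0.007716; check Q = 912.8

Q₀ = 0.003174; Q < K (proceeds forward)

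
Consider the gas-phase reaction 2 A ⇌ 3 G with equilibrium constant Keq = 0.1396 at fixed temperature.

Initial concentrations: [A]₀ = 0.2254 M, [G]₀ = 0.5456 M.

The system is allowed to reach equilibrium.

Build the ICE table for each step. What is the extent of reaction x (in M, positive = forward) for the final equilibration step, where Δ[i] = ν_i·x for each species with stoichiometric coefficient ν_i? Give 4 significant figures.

x = -0.08783 M

Q₀ = 3.197 vs Keq = 0.1396 ⇒ Q>K, reverse
Step 1:
                  A         G
  I          0.2254    0.5456
  C          0.1757   -0.2635
  E          0.4011    0.2821
  solve Keq expr → x = -0.08783; check Q = 0.1396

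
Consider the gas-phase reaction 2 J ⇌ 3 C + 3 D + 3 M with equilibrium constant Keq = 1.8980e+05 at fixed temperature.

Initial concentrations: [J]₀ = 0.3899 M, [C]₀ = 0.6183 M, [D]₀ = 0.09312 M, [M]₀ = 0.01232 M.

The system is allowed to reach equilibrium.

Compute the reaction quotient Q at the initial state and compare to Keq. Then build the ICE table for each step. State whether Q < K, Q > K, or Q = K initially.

Q₀ = 2.3478e-09 vs Keq = 1.8980e+05 ⇒ Q<K, forward
Step 1:
                   J          C          D          M
  init        0.3899     0.6183    0.09312    0.01232
  Δ          -0.3891     0.5837     0.5837     0.5837
  eq      7.7496e-04      1.202     0.6768      0.596
  solve Keq expr → x = 0.1946; check Q = 1.8980e+05

Q₀ = 2.3478e-09; Q < K (proceeds forward)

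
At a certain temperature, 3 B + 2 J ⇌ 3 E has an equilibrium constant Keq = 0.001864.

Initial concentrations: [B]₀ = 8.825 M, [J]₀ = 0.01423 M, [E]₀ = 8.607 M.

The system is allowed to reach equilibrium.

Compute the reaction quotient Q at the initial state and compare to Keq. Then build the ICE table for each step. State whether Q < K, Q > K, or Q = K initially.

Q₀ = 4581 vs Keq = 0.001864 ⇒ Q>K, reverse
Step 1:
                  B         J         E
  I           8.825   0.01423     8.607
  C           4.887     3.258    -4.887
  E           13.71     3.272      3.72
  solve Keq expr → x = -1.629; check Q = 0.001864

Q₀ = 4581; Q > K (proceeds reverse)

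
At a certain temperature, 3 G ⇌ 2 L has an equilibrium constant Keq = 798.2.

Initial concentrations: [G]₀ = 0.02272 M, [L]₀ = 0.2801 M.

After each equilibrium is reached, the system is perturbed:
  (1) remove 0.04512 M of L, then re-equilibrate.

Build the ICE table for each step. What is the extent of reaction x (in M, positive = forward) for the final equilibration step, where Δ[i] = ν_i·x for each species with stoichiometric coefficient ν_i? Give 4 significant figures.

Q₀ = 6690 vs Keq = 798.2 ⇒ Q>K, reverse
Step 1:
                    G           L
  init        0.02272      0.2801
  Δ           0.02182    -0.01455
  eq          0.04454      0.2656
  solve Keq expr → x = -0.007273; check Q = 798.2
Then remove 0.04512 M of L.
Step 2:
                    G           L
  init        0.04454      0.2204
  Δ         -0.004819    0.003212
  eq          0.03972      0.2236
  solve Keq expr → x = 0.001606; check Q = 798.2

x = 0.001606 M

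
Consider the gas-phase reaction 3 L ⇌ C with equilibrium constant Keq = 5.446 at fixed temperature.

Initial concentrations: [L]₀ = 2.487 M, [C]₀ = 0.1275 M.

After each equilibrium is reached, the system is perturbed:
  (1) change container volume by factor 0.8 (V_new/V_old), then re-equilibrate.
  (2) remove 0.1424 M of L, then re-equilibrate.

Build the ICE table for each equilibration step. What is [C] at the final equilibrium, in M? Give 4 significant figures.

[C]_eq = 0.9612 M

Q₀ = 0.008289 vs Keq = 5.446 ⇒ Q<K, forward
Step 1:
                  L         C
  I           2.487    0.1275
  C          -1.963    0.6545
  E          0.5236     0.782
  solve Keq expr → x = 0.6545; check Q = 5.446
Then change container volume by factor 0.8 (V_new/V_old).
Step 2:
                  L         C
  I          0.6546    0.9774
  C        -0.08507   0.02836
  E          0.5695     1.006
  solve Keq expr → x = 0.02836; check Q = 5.446
Then remove 0.1424 M of L.
Step 3:
                  L         C
  I          0.4271     1.006
  C          0.1339  -0.04462
  E          0.5609    0.9612
  solve Keq expr → x = -0.04462; check Q = 5.446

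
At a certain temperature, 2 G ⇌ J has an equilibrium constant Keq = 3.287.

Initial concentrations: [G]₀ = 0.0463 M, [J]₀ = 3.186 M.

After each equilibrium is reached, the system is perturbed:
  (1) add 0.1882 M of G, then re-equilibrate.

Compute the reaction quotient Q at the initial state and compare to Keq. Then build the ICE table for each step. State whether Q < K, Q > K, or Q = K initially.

Q₀ = 1486; Q > K (proceeds reverse)

Q₀ = 1486 vs Keq = 3.287 ⇒ Q>K, reverse
Step 1:
                  G         J
  init       0.0463     3.186
  Δ          0.8687   -0.4343
  eq          0.915     2.752
  solve Keq expr → x = -0.4343; check Q = 3.287
Then add 0.1882 M of G.
Step 2:
                  G         J
  init        1.103     2.752
  Δ         -0.1739   0.08693
  eq         0.9293     2.839
  solve Keq expr → x = 0.08693; check Q = 3.287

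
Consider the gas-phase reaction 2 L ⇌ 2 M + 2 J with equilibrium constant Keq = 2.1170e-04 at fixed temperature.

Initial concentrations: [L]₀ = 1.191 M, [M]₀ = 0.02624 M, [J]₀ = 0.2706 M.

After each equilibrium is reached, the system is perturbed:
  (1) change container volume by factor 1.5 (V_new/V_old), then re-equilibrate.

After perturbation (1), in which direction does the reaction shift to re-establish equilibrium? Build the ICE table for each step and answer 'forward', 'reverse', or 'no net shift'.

Direction: forward

Q₀ = 3.5543e-05 vs Keq = 2.1170e-04 ⇒ Q<K, forward
Step 1:
                  L         M         J
  init        1.191   0.02624    0.2706
  Δ        -0.02996   0.02996   0.02996
  eq          1.161    0.0562    0.3006
  solve Keq expr → x = 0.01498; check Q = 2.1170e-04
Then change container volume by factor 1.5 (V_new/V_old).
Step 2:
                  L         M         J
  init        0.774   0.03747    0.2004
  Δ        -0.01409   0.01409   0.01409
  eq         0.7599   0.05156    0.2145
  solve Keq expr → x = 0.007044; check Q = 2.1170e-04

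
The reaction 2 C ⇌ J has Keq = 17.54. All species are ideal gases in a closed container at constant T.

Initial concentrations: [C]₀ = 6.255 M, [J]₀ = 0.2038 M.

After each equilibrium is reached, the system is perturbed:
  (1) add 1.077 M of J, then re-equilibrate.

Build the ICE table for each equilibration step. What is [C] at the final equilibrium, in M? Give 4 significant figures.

[C]_eq = 0.4873 M

Q₀ = 0.005209 vs Keq = 17.54 ⇒ Q<K, forward
Step 1:
                  C         J
  Initial     6.255    0.2038
  Change     -5.833     2.917
  Equil      0.4218      3.12
  solve Keq expr → x = 2.917; check Q = 17.54
Then add 1.077 M of J.
Step 2:
                  C         J
  Initial    0.4218     4.197
  Change    0.06549  -0.03275
  Equil      0.4873     4.165
  solve Keq expr → x = -0.03275; check Q = 17.54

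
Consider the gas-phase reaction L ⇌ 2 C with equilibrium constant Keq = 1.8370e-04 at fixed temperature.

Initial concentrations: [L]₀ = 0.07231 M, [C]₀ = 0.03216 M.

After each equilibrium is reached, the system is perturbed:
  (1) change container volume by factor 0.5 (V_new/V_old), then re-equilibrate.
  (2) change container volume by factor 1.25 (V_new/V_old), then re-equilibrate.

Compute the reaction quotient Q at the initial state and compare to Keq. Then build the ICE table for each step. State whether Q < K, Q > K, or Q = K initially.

Q₀ = 0.0143 vs Keq = 1.8370e-04 ⇒ Q>K, reverse
Step 1:
                   L          C
  I          0.07231    0.03216
  C          0.01409   -0.02818
  E           0.0864   0.003984
  solve Keq expr → x = -0.01409; check Q = 1.8370e-04
Then change container volume by factor 0.5 (V_new/V_old).
Step 2:
                   L          C
  I           0.1728   0.007968
  C         0.001157  -0.002315
  E            0.174   0.005653
  solve Keq expr → x = -0.001157; check Q = 1.8370e-04
Then change container volume by factor 1.25 (V_new/V_old).
Step 3:
                   L          C
  I           0.1392   0.004522
  C       -2.6449e-04 5.2898e-04
  E           0.1389   0.005051
  solve Keq expr → x = 2.6449e-04; check Q = 1.8370e-04

Q₀ = 0.0143; Q > K (proceeds reverse)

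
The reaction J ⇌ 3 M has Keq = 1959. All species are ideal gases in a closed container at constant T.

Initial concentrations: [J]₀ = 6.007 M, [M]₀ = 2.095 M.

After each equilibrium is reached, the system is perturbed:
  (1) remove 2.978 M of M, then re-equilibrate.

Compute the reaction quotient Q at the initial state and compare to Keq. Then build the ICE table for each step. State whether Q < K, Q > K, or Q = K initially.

Q₀ = 1.531 vs Keq = 1959 ⇒ Q<K, forward
Step 1:
                   J          M
  I            6.007      2.095
  C           -4.293      12.88
  E            1.714      14.97
  solve Keq expr → x = 4.293; check Q = 1959
Then remove 2.978 M of M.
Step 2:
                   J          M
  I            1.714         12
  C          -0.4777      1.433
  E            1.236      13.43
  solve Keq expr → x = 0.4777; check Q = 1959

Q₀ = 1.531; Q < K (proceeds forward)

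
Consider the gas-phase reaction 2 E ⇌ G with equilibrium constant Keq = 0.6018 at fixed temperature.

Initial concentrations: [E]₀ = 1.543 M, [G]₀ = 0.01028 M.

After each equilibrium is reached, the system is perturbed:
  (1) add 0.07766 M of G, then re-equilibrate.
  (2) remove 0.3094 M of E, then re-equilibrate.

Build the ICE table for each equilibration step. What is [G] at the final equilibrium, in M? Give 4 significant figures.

[G]_eq = 0.3329 M

Q₀ = 0.004318 vs Keq = 0.6018 ⇒ Q<K, forward
Step 1:
                  E         G
  I           1.543   0.01028
  C         -0.7453    0.3727
  E          0.7977    0.3829
  solve Keq expr → x = 0.3727; check Q = 0.6018
Then add 0.07766 M of G.
Step 2:
                  E         G
  I          0.7977    0.4606
  C         0.05207  -0.02604
  E          0.8498    0.4346
  solve Keq expr → x = -0.02604; check Q = 0.6018
Then remove 0.3094 M of E.
Step 3:
                  E         G
  I          0.5404    0.4346
  C          0.2034   -0.1017
  E          0.7437    0.3329
  solve Keq expr → x = -0.1017; check Q = 0.6018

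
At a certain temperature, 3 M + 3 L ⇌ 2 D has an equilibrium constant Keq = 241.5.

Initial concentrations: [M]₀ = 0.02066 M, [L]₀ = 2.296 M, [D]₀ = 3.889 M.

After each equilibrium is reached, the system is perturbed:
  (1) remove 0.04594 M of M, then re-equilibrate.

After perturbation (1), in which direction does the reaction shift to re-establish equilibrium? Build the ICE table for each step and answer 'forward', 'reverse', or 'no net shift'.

Q₀ = 1.4170e+05 vs Keq = 241.5 ⇒ Q>K, reverse
Step 1:
                  M         L         D
  init      0.02066     2.296     3.889
  Δ          0.1398    0.1398  -0.09317
  eq         0.1604     2.436     3.796
  solve Keq expr → x = -0.04659; check Q = 241.5
Then remove 0.04594 M of M.
Step 2:
                  M         L         D
  init       0.1145     2.436     3.796
  Δ         0.04241   0.04241  -0.02827
  eq         0.1569     2.478     3.768
  solve Keq expr → x = -0.01414; check Q = 241.5

Direction: reverse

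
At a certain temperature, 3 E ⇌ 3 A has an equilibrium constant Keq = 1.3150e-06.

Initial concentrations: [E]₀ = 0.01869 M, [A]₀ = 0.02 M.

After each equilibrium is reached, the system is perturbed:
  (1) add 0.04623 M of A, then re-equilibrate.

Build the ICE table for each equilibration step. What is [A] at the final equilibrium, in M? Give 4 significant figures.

[A]_eq = 9.2028e-04 M

Q₀ = 1.225 vs Keq = 1.3150e-06 ⇒ Q>K, reverse
Step 1:
                    E           A
  init        0.01869        0.02
  Δ           0.01958    -0.01958
  eq          0.03827  4.1928e-04
  solve Keq expr → x = -0.006527; check Q = 1.3150e-06
Then add 0.04623 M of A.
Step 2:
                    E           A
  init        0.03827     0.04665
  Δ           0.04573    -0.04573
  eq            0.084  9.2028e-04
  solve Keq expr → x = -0.01524; check Q = 1.3150e-06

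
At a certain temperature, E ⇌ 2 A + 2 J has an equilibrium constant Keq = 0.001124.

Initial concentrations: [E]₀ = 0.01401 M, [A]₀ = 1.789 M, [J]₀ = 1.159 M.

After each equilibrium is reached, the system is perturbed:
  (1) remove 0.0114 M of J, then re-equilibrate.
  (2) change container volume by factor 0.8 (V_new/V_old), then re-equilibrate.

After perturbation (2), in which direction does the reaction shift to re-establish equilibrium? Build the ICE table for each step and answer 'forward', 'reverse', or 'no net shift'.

Direction: reverse

Q₀ = 306.9 vs Keq = 0.001124 ⇒ Q>K, reverse
Step 1:
                  E         A         J
  I         0.01401     1.789     1.159
  C          0.5605    -1.121    -1.121
  E          0.5745     0.668   0.03804
  solve Keq expr → x = -0.5605; check Q = 0.001124
Then remove 0.0114 M of J.
Step 2:
                  E         A         J
  I          0.5745     0.668   0.02664
  C       -0.005315   0.01063   0.01063
  E          0.5692    0.6787   0.03727
  solve Keq expr → x = 0.005315; check Q = 0.001124
Then change container volume by factor 0.8 (V_new/V_old).
Step 3:
                  E         A         J
  I          0.7115    0.8483   0.04659
  C          0.0063   -0.0126   -0.0126
  E          0.7178    0.8357   0.03399
  solve Keq expr → x = -0.0063; check Q = 0.001124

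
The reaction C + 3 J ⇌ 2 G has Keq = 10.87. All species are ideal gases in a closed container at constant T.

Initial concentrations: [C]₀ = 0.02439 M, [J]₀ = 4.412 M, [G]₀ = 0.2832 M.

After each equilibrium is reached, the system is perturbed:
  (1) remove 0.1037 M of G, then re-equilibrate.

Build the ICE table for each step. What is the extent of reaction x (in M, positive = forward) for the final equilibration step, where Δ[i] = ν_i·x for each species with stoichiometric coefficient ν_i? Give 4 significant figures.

x = 6.5287e-05 M

Q₀ = 0.03829 vs Keq = 10.87 ⇒ Q<K, forward
Step 1:
                    C           J           G
  Initial     0.02439       4.412      0.2832
  Change     -0.02427     -0.0728     0.04853
  Equil    1.2391e-04       4.339      0.3317
  solve Keq expr → x = 0.02427; check Q = 10.87
Then remove 0.1037 M of G.
Step 2:
                    C           J           G
  Initial  1.2391e-04       4.339       0.228
  Change  -6.5287e-05 -1.9586e-04  1.3057e-04
  Equil    5.8626e-05       4.339      0.2282
  solve Keq expr → x = 6.5287e-05; check Q = 10.87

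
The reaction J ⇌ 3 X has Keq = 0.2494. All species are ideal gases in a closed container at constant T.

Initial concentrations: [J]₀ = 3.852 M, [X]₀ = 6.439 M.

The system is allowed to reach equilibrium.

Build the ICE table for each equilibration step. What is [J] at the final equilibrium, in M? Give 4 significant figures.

[J]_eq = 5.625 M

Q₀ = 69.31 vs Keq = 0.2494 ⇒ Q>K, reverse
Step 1:
                    J           X
  I             3.852       6.439
  C             1.773       -5.32
  E             5.625       1.119
  solve Keq expr → x = -1.773; check Q = 0.2494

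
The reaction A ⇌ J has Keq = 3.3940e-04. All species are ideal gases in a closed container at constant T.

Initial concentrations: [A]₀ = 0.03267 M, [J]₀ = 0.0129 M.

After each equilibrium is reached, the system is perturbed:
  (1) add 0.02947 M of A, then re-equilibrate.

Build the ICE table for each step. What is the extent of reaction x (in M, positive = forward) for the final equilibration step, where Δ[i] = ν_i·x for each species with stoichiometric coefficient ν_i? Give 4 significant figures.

x = 9.9987e-06 M

Q₀ = 0.3949 vs Keq = 3.3940e-04 ⇒ Q>K, reverse
Step 1:
                   A          J
  Initial    0.03267     0.0129
  Change     0.01288   -0.01288
  Equil      0.04555 1.5461e-05
  solve Keq expr → x = -0.01288; check Q = 3.3940e-04
Then add 0.02947 M of A.
Step 2:
                   A          J
  Initial    0.07502 1.5461e-05
  Change  -9.9987e-06 9.9987e-06
  Equil      0.07501 2.5460e-05
  solve Keq expr → x = 9.9987e-06; check Q = 3.3940e-04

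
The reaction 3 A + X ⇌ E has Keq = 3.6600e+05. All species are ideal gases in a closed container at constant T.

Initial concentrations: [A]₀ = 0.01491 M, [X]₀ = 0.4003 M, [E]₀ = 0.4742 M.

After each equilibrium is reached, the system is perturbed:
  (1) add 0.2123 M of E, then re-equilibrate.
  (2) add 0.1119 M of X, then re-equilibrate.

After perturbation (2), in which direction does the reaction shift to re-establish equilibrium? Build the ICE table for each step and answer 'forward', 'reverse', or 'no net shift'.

Q₀ = 3.5739e+05 vs Keq = 3.6600e+05 ⇒ Q<K, forward
Step 1:
                   A          X          E
  init       0.01491     0.4003     0.4742
  Δ       -1.1695e-04 -3.8984e-05 3.8984e-05
  eq         0.01479     0.4003     0.4742
  solve Keq expr → x = 3.8984e-05; check Q = 3.6600e+05
Then add 0.2123 M of E.
Step 2:
                   A          X          E
  init       0.01479     0.4003     0.6865
  Δ         0.001927 6.4244e-04 -6.4244e-04
  eq         0.01672     0.4009     0.6859
  solve Keq expr → x = -6.4244e-04; check Q = 3.6600e+05
Then add 0.1119 M of X.
Step 3:
                   A          X          E
  init       0.01672     0.5128     0.6859
  Δ         -0.00131 -4.3653e-04 4.3653e-04
  eq         0.01541     0.5124     0.6863
  solve Keq expr → x = 4.3653e-04; check Q = 3.6600e+05

Direction: forward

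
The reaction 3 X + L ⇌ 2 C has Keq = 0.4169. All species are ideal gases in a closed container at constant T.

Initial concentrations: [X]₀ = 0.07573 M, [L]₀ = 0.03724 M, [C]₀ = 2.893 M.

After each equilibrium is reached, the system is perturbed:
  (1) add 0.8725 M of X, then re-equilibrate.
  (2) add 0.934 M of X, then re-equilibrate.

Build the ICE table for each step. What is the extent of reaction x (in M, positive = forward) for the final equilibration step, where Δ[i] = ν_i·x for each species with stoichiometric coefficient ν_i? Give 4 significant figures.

Q₀ = 5.1747e+05 vs Keq = 0.4169 ⇒ Q>K, reverse
Step 1:
                    X           L           C
  Initial     0.07573     0.03724       2.893
  Change        1.973      0.6576      -1.315
  Equil         2.048      0.6948       1.578
  solve Keq expr → x = -0.6576; check Q = 0.4169
Then add 0.8725 M of X.
Step 2:
                    X           L           C
  Initial       2.921      0.6948       1.578
  Change      -0.4386     -0.1462      0.2924
  Equil         2.482      0.5486        1.87
  solve Keq expr → x = 0.1462; check Q = 0.4169
Then add 0.934 M of X.
Step 3:
                    X           L           C
  Initial       3.416      0.5486        1.87
  Change      -0.4163     -0.1388      0.2775
  Equil             3      0.4098       2.148
  solve Keq expr → x = 0.1388; check Q = 0.4169

x = 0.1388 M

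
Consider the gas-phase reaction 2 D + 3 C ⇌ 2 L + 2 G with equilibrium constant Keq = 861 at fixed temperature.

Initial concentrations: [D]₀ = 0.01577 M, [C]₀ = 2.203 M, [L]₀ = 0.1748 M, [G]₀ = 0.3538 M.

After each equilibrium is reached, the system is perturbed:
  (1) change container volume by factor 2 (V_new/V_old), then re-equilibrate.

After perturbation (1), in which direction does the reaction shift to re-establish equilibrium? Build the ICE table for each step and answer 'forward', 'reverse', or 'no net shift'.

Direction: reverse

Q₀ = 1.438 vs Keq = 861 ⇒ Q<K, forward
Step 1:
                  D         C         L         G
  I         0.01577     2.203    0.1748    0.3538
  C        -0.01503  -0.02254   0.01503   0.01503
  E       7.4108e-04      2.18    0.1898    0.3688
  solve Keq expr → x = 0.007514; check Q = 861
Then change container volume by factor 2 (V_new/V_old).
Step 2:
                  D         C         L         G
  I       3.7054e-04      1.09   0.09491    0.1844
  C       1.5205e-04 2.2807e-04 -1.5205e-04 -1.5205e-04
  E       5.2259e-04      1.09   0.09476    0.1843
  solve Keq expr → x = -7.6024e-05; check Q = 861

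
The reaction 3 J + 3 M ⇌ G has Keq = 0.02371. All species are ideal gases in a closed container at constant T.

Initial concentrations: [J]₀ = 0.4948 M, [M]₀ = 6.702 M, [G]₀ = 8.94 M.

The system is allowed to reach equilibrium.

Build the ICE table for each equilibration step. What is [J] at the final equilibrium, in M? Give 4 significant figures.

[J]_eq = 0.9966 M

Q₀ = 0.2452 vs Keq = 0.02371 ⇒ Q>K, reverse
Step 1:
                    J           M           G
  Initial      0.4948       6.702        8.94
  Change       0.5018      0.5018     -0.1673
  Equil        0.9966       7.204       8.773
  solve Keq expr → x = -0.1673; check Q = 0.02371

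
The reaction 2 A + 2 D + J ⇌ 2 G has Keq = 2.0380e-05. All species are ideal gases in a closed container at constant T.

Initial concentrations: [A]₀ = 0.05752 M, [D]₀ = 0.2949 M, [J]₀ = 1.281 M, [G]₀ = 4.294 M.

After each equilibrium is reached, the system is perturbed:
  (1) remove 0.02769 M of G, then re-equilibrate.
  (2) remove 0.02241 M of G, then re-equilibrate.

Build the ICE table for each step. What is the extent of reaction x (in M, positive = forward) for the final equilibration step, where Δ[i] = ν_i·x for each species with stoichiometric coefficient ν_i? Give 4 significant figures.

Q₀ = 5.0025e+04 vs Keq = 2.0380e-05 ⇒ Q>K, reverse
Step 1:
                    A           D           J           G
  Initial     0.05752      0.2949       1.281       4.294
  Change         4.14        4.14        2.07       -4.14
  Equil         4.198       4.435       3.351      0.1539
  solve Keq expr → x = -2.07; check Q = 2.0380e-05
Then remove 0.02769 M of G.
Step 2:
                    A           D           J           G
  Initial       4.198       4.435       3.351      0.1262
  Change     -0.02558    -0.02558    -0.01279     0.02558
  Equil         4.172       4.409       3.338      0.1517
  solve Keq expr → x = 0.01279; check Q = 2.0380e-05
Then remove 0.02241 M of G.
Step 3:
                    A           D           J           G
  Initial       4.172       4.409       3.338      0.1293
  Change     -0.02071    -0.02071    -0.01036     0.02071
  Equil         4.151       4.389       3.328        0.15
  solve Keq expr → x = 0.01036; check Q = 2.0380e-05

x = 0.01036 M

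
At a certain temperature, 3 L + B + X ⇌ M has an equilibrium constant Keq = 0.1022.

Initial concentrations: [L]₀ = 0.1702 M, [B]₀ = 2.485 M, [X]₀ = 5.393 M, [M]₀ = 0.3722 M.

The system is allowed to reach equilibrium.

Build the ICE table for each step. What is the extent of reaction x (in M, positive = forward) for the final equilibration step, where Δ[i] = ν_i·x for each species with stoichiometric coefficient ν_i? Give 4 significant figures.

x = -0.1267 M

Q₀ = 5.633 vs Keq = 0.1022 ⇒ Q>K, reverse
Step 1:
                   L          B          X          M
  I           0.1702      2.485      5.393     0.3722
  C           0.3801     0.1267     0.1267    -0.1267
  E           0.5503      2.612       5.52     0.2455
  solve Keq expr → x = -0.1267; check Q = 0.1022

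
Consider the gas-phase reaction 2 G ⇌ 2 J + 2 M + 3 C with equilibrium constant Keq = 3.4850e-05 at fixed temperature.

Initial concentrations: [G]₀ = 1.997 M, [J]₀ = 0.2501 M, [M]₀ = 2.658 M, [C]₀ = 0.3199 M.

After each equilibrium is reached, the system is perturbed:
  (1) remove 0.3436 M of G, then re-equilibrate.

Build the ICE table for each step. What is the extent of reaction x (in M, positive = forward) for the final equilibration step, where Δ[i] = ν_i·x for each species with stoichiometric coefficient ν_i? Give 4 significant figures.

x = -0.003039 M

Q₀ = 0.003628 vs Keq = 3.4850e-05 ⇒ Q>K, reverse
Step 1:
                  G         J         M         C
  init        1.997    0.2501     2.658    0.3199
  Δ          0.1324   -0.1324   -0.1324   -0.1985
  eq          2.129    0.1177     2.526    0.1214
  solve Keq expr → x = -0.06618; check Q = 3.4850e-05
Then remove 0.3436 M of G.
Step 2:
                  G         J         M         C
  init        1.786    0.1177     2.526    0.1214
  Δ        0.006079 -0.006079 -0.006079 -0.009118
  eq          1.792    0.1117      2.52    0.1122
  solve Keq expr → x = -0.003039; check Q = 3.4850e-05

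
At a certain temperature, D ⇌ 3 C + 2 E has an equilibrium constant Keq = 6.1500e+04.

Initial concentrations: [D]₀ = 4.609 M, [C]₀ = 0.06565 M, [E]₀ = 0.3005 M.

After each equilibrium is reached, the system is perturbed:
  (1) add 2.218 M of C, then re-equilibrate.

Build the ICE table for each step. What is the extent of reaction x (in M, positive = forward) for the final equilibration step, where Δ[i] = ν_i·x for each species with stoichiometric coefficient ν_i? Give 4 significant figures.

Q₀ = 5.5435e-06 vs Keq = 6.1500e+04 ⇒ Q<K, forward
Step 1:
                  D         C         E
  init        4.609   0.06565    0.3005
  Δ          -3.535     10.61     7.071
  eq          1.074     10.67     7.371
  solve Keq expr → x = 3.535; check Q = 6.1500e+04
Then add 2.218 M of C.
Step 2:
                  D         C         E
  init        1.074     12.89     7.371
  Δ          0.2677   -0.8032   -0.5355
  eq          1.341     12.09     6.836
  solve Keq expr → x = -0.2677; check Q = 6.1500e+04

x = -0.2677 M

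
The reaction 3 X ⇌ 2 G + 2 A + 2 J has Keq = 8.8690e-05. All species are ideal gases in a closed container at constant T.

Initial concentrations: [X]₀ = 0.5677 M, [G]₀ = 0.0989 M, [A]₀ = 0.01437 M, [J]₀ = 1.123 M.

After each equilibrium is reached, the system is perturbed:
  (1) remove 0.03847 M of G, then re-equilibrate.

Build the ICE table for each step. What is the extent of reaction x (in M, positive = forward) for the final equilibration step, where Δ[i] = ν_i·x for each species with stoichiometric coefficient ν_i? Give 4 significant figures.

Q₀ = 1.3922e-05 vs Keq = 8.8690e-05 ⇒ Q<K, forward
Step 1:
                   X          G          A          J
  init        0.5677     0.0989    0.01437      1.123
  Δ         -0.02237    0.01491    0.01491    0.01491
  eq          0.5453     0.1138    0.02928      1.138
  solve Keq expr → x = 0.007457; check Q = 8.8690e-05
Then remove 0.03847 M of G.
Step 2:
                   X          G          A          J
  init        0.5453    0.07534    0.02928      1.138
  Δ         -0.01302    0.00868    0.00868    0.00868
  eq          0.5323    0.08402    0.03796      1.147
  solve Keq expr → x = 0.00434; check Q = 8.8690e-05

x = 0.00434 M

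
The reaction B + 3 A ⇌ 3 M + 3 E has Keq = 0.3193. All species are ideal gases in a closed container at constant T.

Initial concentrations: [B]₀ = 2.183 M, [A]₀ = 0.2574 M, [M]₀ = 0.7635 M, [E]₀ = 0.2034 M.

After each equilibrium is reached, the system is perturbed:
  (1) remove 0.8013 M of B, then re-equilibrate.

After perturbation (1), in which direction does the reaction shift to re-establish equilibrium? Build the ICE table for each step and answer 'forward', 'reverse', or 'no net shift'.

Q₀ = 0.1006 vs Keq = 0.3193 ⇒ Q<K, forward
Step 1:
                   B          A          M          E
  init         2.183     0.2574     0.7635     0.2034
  Δ         -0.01278   -0.03835    0.03835    0.03835
  eq            2.17     0.2191     0.8018     0.2417
  solve Keq expr → x = 0.01278; check Q = 0.3193
Then remove 0.8013 M of B.
Step 2:
                   B          A          M          E
  init         1.369     0.2191     0.8018     0.2417
  Δ         0.005107    0.01532   -0.01532   -0.01532
  eq           1.374     0.2344     0.7865     0.2264
  solve Keq expr → x = -0.005107; check Q = 0.3193

Direction: reverse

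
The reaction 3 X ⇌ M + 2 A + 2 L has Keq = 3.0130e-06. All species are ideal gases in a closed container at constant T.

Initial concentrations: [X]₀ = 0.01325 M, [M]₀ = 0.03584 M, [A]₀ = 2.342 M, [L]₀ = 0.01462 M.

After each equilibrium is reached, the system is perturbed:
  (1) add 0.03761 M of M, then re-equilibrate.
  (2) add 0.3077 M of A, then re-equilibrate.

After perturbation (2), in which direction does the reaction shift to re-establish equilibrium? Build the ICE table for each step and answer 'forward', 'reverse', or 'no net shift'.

Direction: reverse

Q₀ = 18.06 vs Keq = 3.0130e-06 ⇒ Q>K, reverse
Step 1:
                  X         M         A         L
  init      0.01325   0.03584     2.342   0.01462
  Δ         0.02189 -0.007295  -0.01459  -0.01459
  eq        0.03514   0.02854     2.327 2.9074e-05
  solve Keq expr → x = -0.007295; check Q = 3.0130e-06
Then add 0.03761 M of M.
Step 2:
                  X         M         A         L
  init      0.03514   0.06615     2.327 2.9074e-05
  Δ       1.4944e-05 -4.9815e-06 -9.9630e-06 -9.9630e-06
  eq        0.03515   0.06615     2.327 1.9111e-05
  solve Keq expr → x = -4.9815e-06; check Q = 3.0130e-06
Then add 0.3077 M of A.
Step 3:
                  X         M         A         L
  init      0.03515   0.06615     2.635 1.9111e-05
  Δ       3.3435e-06 -1.1145e-06 -2.2290e-06 -2.2290e-06
  eq        0.03515   0.06615     2.635 1.6882e-05
  solve Keq expr → x = -1.1145e-06; check Q = 3.0130e-06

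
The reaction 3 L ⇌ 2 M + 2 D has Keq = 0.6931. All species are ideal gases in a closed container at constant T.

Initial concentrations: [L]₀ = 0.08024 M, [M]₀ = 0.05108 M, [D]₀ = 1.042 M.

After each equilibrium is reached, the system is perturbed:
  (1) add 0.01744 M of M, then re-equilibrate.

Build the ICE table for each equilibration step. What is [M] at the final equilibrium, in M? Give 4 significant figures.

[M]_eq = 0.0373 M

Q₀ = 5.484 vs Keq = 0.6931 ⇒ Q>K, reverse
Step 1:
                  L         M         D
  Initial   0.08024   0.05108     1.042
  Change    0.03116  -0.02077  -0.02077
  Equil      0.1114   0.03031     1.021
  solve Keq expr → x = -0.01039; check Q = 0.6931
Then add 0.01744 M of M.
Step 2:
                  L         M         D
  Initial    0.1114   0.04775     1.021
  Change    0.01567  -0.01044  -0.01044
  Equil      0.1271    0.0373     1.011
  solve Keq expr → x = -0.005222; check Q = 0.6931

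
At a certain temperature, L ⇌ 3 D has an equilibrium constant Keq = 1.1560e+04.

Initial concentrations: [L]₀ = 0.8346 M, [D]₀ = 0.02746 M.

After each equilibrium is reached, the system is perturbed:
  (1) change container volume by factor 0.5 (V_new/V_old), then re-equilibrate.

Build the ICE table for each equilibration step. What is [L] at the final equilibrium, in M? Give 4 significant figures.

Q₀ = 2.4810e-05 vs Keq = 1.1560e+04 ⇒ Q<K, forward
Step 1:
                  L         D
  init       0.8346   0.02746
  Δ         -0.8332       2.5
  eq       0.001396     2.527
  solve Keq expr → x = 0.8332; check Q = 1.1560e+04
Then change container volume by factor 0.5 (V_new/V_old).
Step 2:
                  L         D
  init     0.002792     5.054
  Δ        0.008214  -0.02464
  eq        0.01101      5.03
  solve Keq expr → x = -0.008214; check Q = 1.1560e+04

[L]_eq = 0.01101 M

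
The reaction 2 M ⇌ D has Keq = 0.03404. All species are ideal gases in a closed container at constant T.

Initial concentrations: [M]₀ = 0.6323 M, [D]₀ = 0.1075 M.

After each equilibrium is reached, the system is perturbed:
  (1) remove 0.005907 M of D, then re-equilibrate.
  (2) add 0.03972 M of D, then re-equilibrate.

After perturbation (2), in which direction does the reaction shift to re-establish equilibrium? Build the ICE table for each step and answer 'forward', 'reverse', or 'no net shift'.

Direction: reverse

Q₀ = 0.2689 vs Keq = 0.03404 ⇒ Q>K, reverse
Step 1:
                  M         D
  Initial    0.6323    0.1075
  Change     0.1711  -0.08553
  Equil      0.8034   0.02197
  solve Keq expr → x = -0.08553; check Q = 0.03404
Then remove 0.005907 M of D.
Step 2:
                  M         D
  Initial    0.8034   0.01606
  Change   -0.01066  0.005328
  Equil      0.7927   0.02139
  solve Keq expr → x = 0.005328; check Q = 0.03404
Then add 0.03972 M of D.
Step 3:
                  M         D
  Initial    0.7927   0.06111
  Change    0.07139  -0.03569
  Equil      0.8641   0.02542
  solve Keq expr → x = -0.03569; check Q = 0.03404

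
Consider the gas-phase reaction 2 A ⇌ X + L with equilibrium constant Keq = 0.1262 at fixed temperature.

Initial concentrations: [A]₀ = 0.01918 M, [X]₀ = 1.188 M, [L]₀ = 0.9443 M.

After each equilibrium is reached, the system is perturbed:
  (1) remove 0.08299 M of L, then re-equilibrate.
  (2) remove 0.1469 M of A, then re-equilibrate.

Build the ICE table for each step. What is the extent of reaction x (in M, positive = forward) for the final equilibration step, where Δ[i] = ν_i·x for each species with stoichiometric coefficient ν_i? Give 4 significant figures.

x = -0.02915 M

Q₀ = 3050 vs Keq = 0.1262 ⇒ Q>K, reverse
Step 1:
                    A           X           L
  Initial     0.01918       1.188      0.9443
  Change        1.219     -0.6096     -0.6096
  Equil         1.238      0.5784      0.3347
  solve Keq expr → x = -0.6096; check Q = 0.1262
Then remove 0.08299 M of L.
Step 2:
                    A           X           L
  Initial       1.238      0.5784      0.2517
  Change     -0.06524     0.03262     0.03262
  Equil         1.173       0.611      0.2843
  solve Keq expr → x = 0.03262; check Q = 0.1262
Then remove 0.1469 M of A.
Step 3:
                    A           X           L
  Initial       1.026       0.611      0.2843
  Change       0.0583    -0.02915    -0.02915
  Equil         1.085      0.5818      0.2551
  solve Keq expr → x = -0.02915; check Q = 0.1262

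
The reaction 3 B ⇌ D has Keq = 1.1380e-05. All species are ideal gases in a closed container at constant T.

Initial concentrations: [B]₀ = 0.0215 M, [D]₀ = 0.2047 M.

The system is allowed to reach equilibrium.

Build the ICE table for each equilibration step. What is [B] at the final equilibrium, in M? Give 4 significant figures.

Q₀ = 2.0597e+04 vs Keq = 1.1380e-05 ⇒ Q>K, reverse
Step 1:
                   B          D
  I           0.0215     0.2047
  C           0.6141    -0.2047
  E           0.6356 2.9220e-06
  solve Keq expr → x = -0.2047; check Q = 1.1380e-05

[B]_eq = 0.6356 M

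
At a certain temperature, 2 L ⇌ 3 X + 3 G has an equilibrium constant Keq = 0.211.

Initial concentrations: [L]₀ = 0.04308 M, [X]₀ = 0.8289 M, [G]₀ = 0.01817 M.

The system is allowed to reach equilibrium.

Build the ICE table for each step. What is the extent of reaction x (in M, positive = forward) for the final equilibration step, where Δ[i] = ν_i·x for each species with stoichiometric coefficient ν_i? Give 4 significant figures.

Q₀ = 0.001841 vs Keq = 0.211 ⇒ Q<K, forward
Step 1:
                    L           X           G
  Initial     0.04308      0.8289     0.01817
  Change     -0.02247     0.03371     0.03371
  Equil       0.02061      0.8626     0.05188
  solve Keq expr → x = 0.01124; check Q = 0.211

x = 0.01124 M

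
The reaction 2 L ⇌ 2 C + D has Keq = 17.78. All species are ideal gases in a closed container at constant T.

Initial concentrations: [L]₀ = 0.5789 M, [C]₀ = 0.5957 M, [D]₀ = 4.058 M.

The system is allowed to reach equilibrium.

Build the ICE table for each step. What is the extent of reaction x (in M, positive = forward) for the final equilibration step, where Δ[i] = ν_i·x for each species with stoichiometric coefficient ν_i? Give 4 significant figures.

x = 0.09804 M

Q₀ = 4.297 vs Keq = 17.78 ⇒ Q<K, forward
Step 1:
                  L         C         D
  init       0.5789    0.5957     4.058
  Δ         -0.1961    0.1961   0.09804
  eq         0.3828    0.7918     4.156
  solve Keq expr → x = 0.09804; check Q = 17.78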